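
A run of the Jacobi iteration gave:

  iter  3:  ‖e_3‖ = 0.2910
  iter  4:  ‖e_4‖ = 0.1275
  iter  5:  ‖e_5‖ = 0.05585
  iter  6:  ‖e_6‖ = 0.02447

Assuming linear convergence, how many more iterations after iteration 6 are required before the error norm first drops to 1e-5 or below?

10

Rate ρ ≈ ‖e_6‖/‖e_5‖ = 0.02447/0.05585 = 0.4381.
After j more steps, ‖e_{6+j}‖ ≈ 0.02447·ρ^j; need ρ^j ≤ 1e-5/0.02447 = 0.000408664.
j ≥ ln(0.000408664)/ln(0.4381) = -7.8026/-0.82531 = 9.454.
So 10 more iterations are needed.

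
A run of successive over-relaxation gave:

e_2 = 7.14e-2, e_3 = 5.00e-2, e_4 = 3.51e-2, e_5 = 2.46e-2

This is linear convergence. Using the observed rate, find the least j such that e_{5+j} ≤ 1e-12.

68

Rate ρ ≈ e_5/e_4 = 2.46e-2/3.51e-2 = 0.7009.
After j more steps, e_{5+j} ≈ 2.46e-2·ρ^j; need ρ^j ≤ 1e-12/2.46e-2 = 4.06504e-11.
j ≥ ln(4.06504e-11)/ln(0.7009) = -23.9260/-0.35539 = 67.323.
So 68 more iterations are needed.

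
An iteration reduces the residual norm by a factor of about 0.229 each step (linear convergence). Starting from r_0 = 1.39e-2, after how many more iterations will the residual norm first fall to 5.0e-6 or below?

6

After k steps, r_k ≈ 1.39e-2·0.229^k.
Need 0.229^k ≤ 5.0e-6/1.39e-2 = 0.000359712.
k ≥ ln(0.000359712)/ln(0.229) = -7.9302/-1.47403 = 5.380.
Smallest integer k = 6.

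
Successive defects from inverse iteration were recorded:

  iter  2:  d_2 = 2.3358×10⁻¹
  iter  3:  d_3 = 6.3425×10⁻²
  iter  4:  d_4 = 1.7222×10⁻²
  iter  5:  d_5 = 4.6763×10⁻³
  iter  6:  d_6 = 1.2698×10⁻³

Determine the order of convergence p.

1

Consecutive ratios: d_6/d_5 = 1.2698×10⁻³/4.6763×10⁻³ = 0.271539, d_5/d_4 = 4.6763×10⁻³/1.7222×10⁻² = 0.271531.
p ≈ ln(0.271539)/ln(0.271531) = -1.3036/-1.3037 ≈ 1.00.
So the convergence is linear (order 1).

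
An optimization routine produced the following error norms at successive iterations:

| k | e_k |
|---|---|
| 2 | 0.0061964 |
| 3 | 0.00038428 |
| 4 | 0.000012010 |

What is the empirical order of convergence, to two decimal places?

p ≈ ln(e_4/e_3) / ln(e_3/e_2)
  = ln(0.000012010/0.00038428) / ln(0.00038428/0.0061964)
  = ln(0.0312533) / ln(0.0620167)
  = -3.46563 / -2.78035 ≈ 1.24647

1.25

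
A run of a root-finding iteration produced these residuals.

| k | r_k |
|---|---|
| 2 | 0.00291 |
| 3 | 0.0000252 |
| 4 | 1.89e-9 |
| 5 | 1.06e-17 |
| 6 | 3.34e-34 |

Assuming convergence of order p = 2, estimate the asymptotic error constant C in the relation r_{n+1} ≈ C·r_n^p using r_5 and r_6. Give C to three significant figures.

C ≈ r_6 / r_5^2
  = 3.34e-34 / (1.06e-17)^2
  = 3.34e-34 / 1.1236e-34 ≈ 2.9726

2.97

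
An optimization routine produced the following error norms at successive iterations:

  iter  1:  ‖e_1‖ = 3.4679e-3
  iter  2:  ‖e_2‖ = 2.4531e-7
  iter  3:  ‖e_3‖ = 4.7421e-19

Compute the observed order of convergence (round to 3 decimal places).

2.822

p ≈ ln(‖e_3‖/‖e_2‖) / ln(‖e_2‖/‖e_1‖)
  = ln(4.7421e-19/2.4531e-7) / ln(2.4531e-7/3.4679e-3)
  = ln(1.93311e-12) / ln(7.07373e-05)
  = -26.971891 / -9.556538 ≈ 2.822350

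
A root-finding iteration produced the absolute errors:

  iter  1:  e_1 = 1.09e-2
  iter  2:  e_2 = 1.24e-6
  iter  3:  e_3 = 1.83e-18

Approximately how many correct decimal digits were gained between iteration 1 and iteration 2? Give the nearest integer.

Digits gained ≈ log₁₀(e_1/e_2) = log₁₀(1.09e-2/1.24e-6) = log₁₀(8790.32) ≈ 3.944.

4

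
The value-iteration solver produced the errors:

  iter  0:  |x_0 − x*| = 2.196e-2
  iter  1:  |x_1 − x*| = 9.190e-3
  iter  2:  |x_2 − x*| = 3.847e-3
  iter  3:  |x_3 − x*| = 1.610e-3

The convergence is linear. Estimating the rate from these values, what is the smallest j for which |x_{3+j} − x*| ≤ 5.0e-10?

Rate ρ ≈ |x_3 − x*|/|x_2 − x*| = 1.610e-3/3.847e-3 = 0.4185.
After j more steps, |x_{3+j} − x*| ≈ 1.610e-3·ρ^j; need ρ^j ≤ 5.0e-10/1.610e-3 = 3.10559e-07.
j ≥ ln(3.10559e-07)/ln(0.4185) = -14.9849/-0.87108 = 17.203.
So 18 more iterations are needed.

18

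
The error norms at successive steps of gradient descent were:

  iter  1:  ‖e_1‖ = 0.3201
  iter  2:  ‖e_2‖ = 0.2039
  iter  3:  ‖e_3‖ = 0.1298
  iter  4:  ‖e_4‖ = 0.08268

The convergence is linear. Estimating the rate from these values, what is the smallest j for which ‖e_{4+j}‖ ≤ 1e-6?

26

Rate ρ ≈ ‖e_4‖/‖e_3‖ = 0.08268/0.1298 = 0.6370.
After j more steps, ‖e_{4+j}‖ ≈ 0.08268·ρ^j; need ρ^j ≤ 1e-6/0.08268 = 1.20948e-05.
j ≥ ln(1.20948e-05)/ln(0.6370) = -11.3227/-0.45099 = 25.106.
So 26 more iterations are needed.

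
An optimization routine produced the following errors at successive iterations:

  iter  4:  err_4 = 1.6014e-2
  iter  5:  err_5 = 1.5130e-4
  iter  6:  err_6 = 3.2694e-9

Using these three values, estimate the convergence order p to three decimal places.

2.304

p ≈ ln(err_6/err_5) / ln(err_5/err_4)
  = ln(3.2694e-9/1.5130e-4) / ln(1.5130e-4/1.6014e-2)
  = ln(2.16087e-05) / ln(0.00944798)
  = -10.742415 / -4.661954 ≈ 2.304273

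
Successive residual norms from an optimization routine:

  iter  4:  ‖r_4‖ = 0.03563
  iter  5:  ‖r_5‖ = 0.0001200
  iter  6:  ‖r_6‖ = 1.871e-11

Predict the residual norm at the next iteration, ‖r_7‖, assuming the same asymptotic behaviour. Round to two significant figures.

3.4e-30

First estimate the order: p ≈ ln(‖r_6‖/‖r_5‖) / ln(‖r_5‖/‖r_4‖) = ln(1.871e-11/0.0001200)/ln(0.0001200/0.03563) = ln(1.55917e-07)/ln(0.00336795) ≈ 2.7530.
Then ‖r_7‖ ≈ ‖r_6‖·(‖r_6‖/‖r_5‖)^p = 1.871e-11·(1.55917e-07)^2.7530 = 1.871e-11·1.81985e-19 ≈ 3.405e-30.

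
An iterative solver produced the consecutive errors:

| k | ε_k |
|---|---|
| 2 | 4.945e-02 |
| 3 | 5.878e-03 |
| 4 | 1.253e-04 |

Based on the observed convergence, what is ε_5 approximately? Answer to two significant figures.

1.2e-7

First estimate the order: p ≈ ln(ε_4/ε_3) / ln(ε_3/ε_2) = ln(1.253e-04/5.878e-03)/ln(5.878e-03/4.945e-02) = ln(0.0213168)/ln(0.118868) ≈ 1.8069.
Then ε_5 ≈ ε_4·(ε_4/ε_3)^p = 1.253e-04·(0.0213168)^1.8069 = 1.253e-04·0.000955362 ≈ 1.197e-07.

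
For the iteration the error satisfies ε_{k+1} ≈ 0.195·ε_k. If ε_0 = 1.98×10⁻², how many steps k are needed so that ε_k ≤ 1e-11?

After k steps, ε_k ≈ 1.98×10⁻²·0.195^k.
Need 0.195^k ≤ 1e-11/1.98×10⁻² = 5.05051e-10.
k ≥ ln(5.05051e-10)/ln(0.195) = -21.4064/-1.63476 = 13.095.
Smallest integer k = 14.

14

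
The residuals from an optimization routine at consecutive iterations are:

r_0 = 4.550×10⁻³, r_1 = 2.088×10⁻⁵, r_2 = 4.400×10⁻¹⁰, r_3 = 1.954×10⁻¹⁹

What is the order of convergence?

2

Consecutive ratios: r_3/r_2 = 1.954×10⁻¹⁹/4.400×10⁻¹⁰ = 4.44091e-10, r_2/r_1 = 4.400×10⁻¹⁰/2.088×10⁻⁵ = 2.10728e-05.
p ≈ ln(4.44091e-10)/ln(2.10728e-05) = -21.5350/-10.7675 ≈ 2.00.
So the convergence is quadratic (order 2).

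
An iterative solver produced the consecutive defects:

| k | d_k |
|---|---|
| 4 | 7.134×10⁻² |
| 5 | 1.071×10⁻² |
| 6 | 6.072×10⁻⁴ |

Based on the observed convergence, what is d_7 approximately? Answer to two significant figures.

7.9e-6

First estimate the order: p ≈ ln(d_6/d_5) / ln(d_5/d_4) = ln(6.072×10⁻⁴/1.071×10⁻²)/ln(1.071×10⁻²/7.134×10⁻²) = ln(0.0566947)/ln(0.150126) ≈ 1.5135.
Then d_7 ≈ d_6·(d_6/d_5)^p = 6.072×10⁻⁴·(0.0566947)^1.5135 = 6.072×10⁻⁴·0.0129863 ≈ 7.885e-06.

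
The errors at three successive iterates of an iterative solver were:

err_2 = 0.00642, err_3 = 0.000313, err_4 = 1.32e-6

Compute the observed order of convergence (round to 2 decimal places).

1.81

p ≈ ln(err_4/err_3) / ln(err_3/err_2)
  = ln(1.32e-6/0.000313) / ln(0.000313/0.00642)
  = ln(0.00421725) / ln(0.0487539)
  = -5.46857 / -3.02097 ≈ 1.81020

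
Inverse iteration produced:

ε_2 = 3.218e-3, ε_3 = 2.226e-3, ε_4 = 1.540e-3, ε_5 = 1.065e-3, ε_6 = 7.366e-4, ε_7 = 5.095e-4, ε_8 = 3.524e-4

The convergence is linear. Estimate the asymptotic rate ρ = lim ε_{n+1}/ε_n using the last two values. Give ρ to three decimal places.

ρ ≈ ε_8/ε_7 = 3.524e-4/5.095e-4 = 0.69166

0.692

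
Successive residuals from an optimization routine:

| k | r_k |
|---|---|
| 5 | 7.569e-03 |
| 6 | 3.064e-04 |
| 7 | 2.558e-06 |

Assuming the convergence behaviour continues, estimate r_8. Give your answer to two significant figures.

First estimate the order: p ≈ ln(r_7/r_6) / ln(r_6/r_5) = ln(2.558e-06/3.064e-04)/ln(3.064e-04/7.569e-03) = ln(0.00834856)/ln(0.0404809) ≈ 1.4923.
Then r_8 ≈ r_7·(r_7/r_6)^p = 2.558e-06·(0.00834856)^1.4923 = 2.558e-06·0.000791445 ≈ 2.025e-09.

2.0e-9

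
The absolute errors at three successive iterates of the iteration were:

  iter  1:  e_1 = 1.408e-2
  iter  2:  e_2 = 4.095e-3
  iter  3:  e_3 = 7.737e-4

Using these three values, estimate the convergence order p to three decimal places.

1.349

p ≈ ln(e_3/e_2) / ln(e_2/e_1)
  = ln(7.737e-4/4.095e-3) / ln(4.095e-3/1.408e-2)
  = ln(0.188938) / ln(0.290838)
  = -1.666336 / -1.234989 ≈ 1.349272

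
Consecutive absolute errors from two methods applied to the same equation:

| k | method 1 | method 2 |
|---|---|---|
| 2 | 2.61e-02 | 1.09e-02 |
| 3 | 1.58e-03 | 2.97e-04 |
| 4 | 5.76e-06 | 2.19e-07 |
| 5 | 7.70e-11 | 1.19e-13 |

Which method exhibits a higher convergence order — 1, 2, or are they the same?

Method 1: p ≈ ln(7.70e-11/5.76e-06)/ln(5.76e-06/1.58e-03) ≈ 2.00.
Method 2: p ≈ ln(1.19e-13/2.19e-07)/ln(2.19e-07/2.97e-04) ≈ 2.00.
Both orders ≈ 2.0 — effectively the same.

same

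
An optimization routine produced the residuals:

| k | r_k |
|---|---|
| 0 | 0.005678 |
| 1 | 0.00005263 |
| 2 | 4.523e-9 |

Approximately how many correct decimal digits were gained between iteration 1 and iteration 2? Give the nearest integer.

Digits gained ≈ log₁₀(r_1/r_2) = log₁₀(0.00005263/4.523e-9) = log₁₀(11636.1) ≈ 4.066.

4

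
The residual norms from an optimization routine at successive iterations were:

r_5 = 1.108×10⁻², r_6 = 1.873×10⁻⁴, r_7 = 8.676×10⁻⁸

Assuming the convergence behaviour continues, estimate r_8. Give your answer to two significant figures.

4.6e-14

First estimate the order: p ≈ ln(r_7/r_6) / ln(r_6/r_5) = ln(8.676×10⁻⁸/1.873×10⁻⁴)/ln(1.873×10⁻⁴/1.108×10⁻²) = ln(0.000463214)/ln(0.0169043) ≈ 1.8816.
Then r_8 ≈ r_7·(r_7/r_6)^p = 8.676×10⁻⁸·(0.000463214)^1.8816 = 8.676×10⁻⁸·5.32519e-07 ≈ 4.62e-14.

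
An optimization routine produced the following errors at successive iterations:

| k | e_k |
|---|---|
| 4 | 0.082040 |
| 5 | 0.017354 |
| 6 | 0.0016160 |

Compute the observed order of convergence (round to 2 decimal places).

1.53

p ≈ ln(e_6/e_5) / ln(e_5/e_4)
  = ln(0.0016160/0.017354) / ln(0.017354/0.082040)
  = ln(0.0931197) / ln(0.211531)
  = -2.37387 / -1.55338 ≈ 1.52820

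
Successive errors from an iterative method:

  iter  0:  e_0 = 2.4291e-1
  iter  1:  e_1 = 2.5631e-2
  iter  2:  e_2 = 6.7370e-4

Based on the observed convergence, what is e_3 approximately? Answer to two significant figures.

1.9e-6

First estimate the order: p ≈ ln(e_2/e_1) / ln(e_1/e_0) = ln(6.7370e-4/2.5631e-2)/ln(2.5631e-2/2.4291e-1) = ln(0.0262846)/ln(0.105516) ≈ 1.6180.
Then e_3 ≈ e_2·(e_2/e_1)^p = 6.7370e-4·(0.0262846)^1.6180 = 6.7370e-4·0.00277381 ≈ 1.869e-06.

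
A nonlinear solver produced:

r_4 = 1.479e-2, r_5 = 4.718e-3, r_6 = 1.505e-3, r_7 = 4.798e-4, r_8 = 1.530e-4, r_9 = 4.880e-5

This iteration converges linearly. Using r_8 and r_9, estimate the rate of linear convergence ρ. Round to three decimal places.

0.319

ρ ≈ r_9/r_8 = 4.880e-5/1.530e-4 = 0.31895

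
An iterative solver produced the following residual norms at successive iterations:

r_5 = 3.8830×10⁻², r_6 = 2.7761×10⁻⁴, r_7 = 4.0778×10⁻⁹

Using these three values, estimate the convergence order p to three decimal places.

2.252

p ≈ ln(r_7/r_6) / ln(r_6/r_5)
  = ln(4.0778×10⁻⁹/2.7761×10⁻⁴) / ln(2.7761×10⁻⁴/3.8830×10⁻²)
  = ln(1.4689e-05) / ln(0.00714937)
  = -11.128412 / -4.940731 ≈ 2.252382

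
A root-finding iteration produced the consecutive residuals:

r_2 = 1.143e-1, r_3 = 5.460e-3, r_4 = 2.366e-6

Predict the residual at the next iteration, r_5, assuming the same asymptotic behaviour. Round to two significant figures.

First estimate the order: p ≈ ln(r_4/r_3) / ln(r_3/r_2) = ln(2.366e-6/5.460e-3)/ln(5.460e-3/1.143e-1) = ln(0.000433333)/ln(0.047769) ≈ 2.5462.
Then r_5 ≈ r_4·(r_4/r_3)^p = 2.366e-6·(0.000433333)^2.5462 = 2.366e-6·2.73323e-09 ≈ 6.467e-15.

6.5e-15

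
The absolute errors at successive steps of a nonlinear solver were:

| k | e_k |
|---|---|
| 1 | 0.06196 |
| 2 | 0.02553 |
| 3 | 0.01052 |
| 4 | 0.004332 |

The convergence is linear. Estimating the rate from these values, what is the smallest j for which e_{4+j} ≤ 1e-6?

10

Rate ρ ≈ e_4/e_3 = 0.004332/0.01052 = 0.4118.
After j more steps, e_{4+j} ≈ 0.004332·ρ^j; need ρ^j ≤ 1e-6/0.004332 = 0.00023084.
j ≥ ln(0.00023084)/ln(0.4118) = -8.3738/-0.88722 = 9.438.
So 10 more iterations are needed.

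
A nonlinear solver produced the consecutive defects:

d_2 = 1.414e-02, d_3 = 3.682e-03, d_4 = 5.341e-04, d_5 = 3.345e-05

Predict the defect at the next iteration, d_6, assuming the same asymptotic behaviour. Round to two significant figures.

6.3e-7

First estimate the order: p ≈ ln(d_5/d_4) / ln(d_4/d_3) = ln(3.345e-05/5.341e-04)/ln(5.341e-04/3.682e-03) = ln(0.0626287)/ln(0.145057) ≈ 1.4350.
Then d_6 ≈ d_5·(d_5/d_4)^p = 3.345e-05·(0.0626287)^1.4350 = 3.345e-05·0.0187659 ≈ 6.277e-07.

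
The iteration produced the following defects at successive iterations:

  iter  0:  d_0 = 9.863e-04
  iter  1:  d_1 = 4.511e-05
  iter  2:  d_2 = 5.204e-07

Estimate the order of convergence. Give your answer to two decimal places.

p ≈ ln(d_2/d_1) / ln(d_1/d_0)
  = ln(5.204e-07/4.511e-05) / ln(4.511e-05/9.863e-04)
  = ln(0.0115362) / ln(0.0457366)
  = -4.46227 / -3.08486 ≈ 1.44651

1.45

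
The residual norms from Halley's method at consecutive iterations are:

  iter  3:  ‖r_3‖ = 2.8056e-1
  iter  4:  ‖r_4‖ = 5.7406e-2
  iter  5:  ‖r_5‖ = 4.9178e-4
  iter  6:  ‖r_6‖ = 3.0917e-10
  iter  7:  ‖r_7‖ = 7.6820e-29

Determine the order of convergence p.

Consecutive ratios: ‖r_7‖/‖r_6‖ = 7.6820e-29/3.0917e-10 = 2.48472e-19, ‖r_6‖/‖r_5‖ = 3.0917e-10/4.9178e-4 = 6.28675e-07.
p ≈ ln(2.48472e-19)/ln(6.28675e-07) = -42.8390/-14.2797 ≈ 3.00.
So the convergence is cubic (order 3).

3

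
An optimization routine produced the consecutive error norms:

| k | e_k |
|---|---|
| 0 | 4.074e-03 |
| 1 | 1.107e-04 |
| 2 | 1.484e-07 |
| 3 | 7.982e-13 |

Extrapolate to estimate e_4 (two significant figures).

1.7e-22

First estimate the order: p ≈ ln(e_3/e_2) / ln(e_2/e_1) = ln(7.982e-13/1.484e-07)/ln(1.484e-07/1.107e-04) = ln(5.37871e-06)/ln(0.00134056) ≈ 1.8343.
Then e_4 ≈ e_3·(e_3/e_2)^p = 7.982e-13·(5.37871e-06)^1.8343 = 7.982e-13·2.16014e-10 ≈ 1.724e-22.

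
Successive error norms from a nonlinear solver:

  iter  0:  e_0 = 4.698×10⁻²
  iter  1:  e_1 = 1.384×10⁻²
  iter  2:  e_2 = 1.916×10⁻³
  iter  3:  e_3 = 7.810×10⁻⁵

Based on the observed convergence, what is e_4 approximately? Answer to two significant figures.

4.4e-7

First estimate the order: p ≈ ln(e_3/e_2) / ln(e_2/e_1) = ln(7.810×10⁻⁵/1.916×10⁻³)/ln(1.916×10⁻³/1.384×10⁻²) = ln(0.040762)/ln(0.138439) ≈ 1.6184.
Then e_4 ≈ e_3·(e_3/e_2)^p = 7.810×10⁻⁵·(0.040762)^1.6184 = 7.810×10⁻⁵·0.00563427 ≈ 4.4e-07.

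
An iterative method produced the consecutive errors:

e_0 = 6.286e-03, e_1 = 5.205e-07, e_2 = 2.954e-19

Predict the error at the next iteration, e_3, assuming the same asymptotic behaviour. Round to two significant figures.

First estimate the order: p ≈ ln(e_2/e_1) / ln(e_1/e_0) = ln(2.954e-19/5.205e-07)/ln(5.205e-07/6.286e-03) = ln(5.67531e-13)/ln(8.28031e-05) ≈ 3.0000.
Then e_3 ≈ e_2·(e_2/e_1)^p = 2.954e-19·(5.67531e-13)^3.0000 = 2.954e-19·1.82797e-37 ≈ 5.4e-56.

5.4e-56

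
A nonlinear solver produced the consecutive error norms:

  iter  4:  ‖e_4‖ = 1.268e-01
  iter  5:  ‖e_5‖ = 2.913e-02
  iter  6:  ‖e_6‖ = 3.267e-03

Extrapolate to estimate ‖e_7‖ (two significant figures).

First estimate the order: p ≈ ln(‖e_6‖/‖e_5‖) / ln(‖e_5‖/‖e_4‖) = ln(3.267e-03/2.913e-02)/ln(2.913e-02/1.268e-01) = ln(0.112152)/ln(0.229732) ≈ 1.4875.
Then ‖e_7‖ ≈ ‖e_6‖·(‖e_6‖/‖e_5‖)^p = 3.267e-03·(0.112152)^1.4875 = 3.267e-03·0.0386001 ≈ 0.0001261.

1.3e-4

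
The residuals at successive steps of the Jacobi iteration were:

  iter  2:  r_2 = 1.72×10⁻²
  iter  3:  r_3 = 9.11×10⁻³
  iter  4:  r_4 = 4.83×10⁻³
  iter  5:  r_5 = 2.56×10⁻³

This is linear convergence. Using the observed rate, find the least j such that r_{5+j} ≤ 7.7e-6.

Rate ρ ≈ r_5/r_4 = 2.56×10⁻³/4.83×10⁻³ = 0.5300.
After j more steps, r_{5+j} ≈ 2.56×10⁻³·ρ^j; need ρ^j ≤ 7.7e-6/2.56×10⁻³ = 0.00300781.
j ≥ ln(0.00300781)/ln(0.5300) = -5.8065/-0.63488 = 9.146.
So 10 more iterations are needed.

10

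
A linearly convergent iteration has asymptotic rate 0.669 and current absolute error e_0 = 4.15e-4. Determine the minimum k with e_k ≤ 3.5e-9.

After k steps, e_k ≈ 4.15e-4·0.669^k.
Need 0.669^k ≤ 3.5e-9/4.15e-4 = 8.43373e-06.
k ≥ ln(8.43373e-06)/ln(0.669) = -11.6833/-0.40197 = 29.065.
Smallest integer k = 30.

30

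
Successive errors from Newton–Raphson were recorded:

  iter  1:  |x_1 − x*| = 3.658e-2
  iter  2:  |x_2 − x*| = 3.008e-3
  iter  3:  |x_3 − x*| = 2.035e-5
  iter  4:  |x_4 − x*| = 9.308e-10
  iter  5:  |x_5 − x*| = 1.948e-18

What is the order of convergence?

Consecutive ratios: |x_5 − x*|/|x_4 − x*| = 1.948e-18/9.308e-10 = 2.09282e-09, |x_4 − x*|/|x_3 − x*| = 9.308e-10/2.035e-5 = 4.57396e-05.
p ≈ ln(2.09282e-09)/ln(4.57396e-05) = -19.9848/-9.9925 ≈ 2.00.
So the convergence is quadratic (order 2).

2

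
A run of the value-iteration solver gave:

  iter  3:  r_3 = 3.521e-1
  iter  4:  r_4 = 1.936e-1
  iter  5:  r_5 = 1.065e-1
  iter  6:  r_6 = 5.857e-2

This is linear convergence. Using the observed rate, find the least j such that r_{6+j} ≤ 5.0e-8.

Rate ρ ≈ r_6/r_5 = 5.857e-2/1.065e-1 = 0.5500.
After j more steps, r_{6+j} ≈ 5.857e-2·ρ^j; need ρ^j ≤ 5.0e-8/5.857e-2 = 8.53679e-07.
j ≥ ln(8.53679e-07)/ln(0.5500) = -13.9737/-0.59784 = 23.374.
So 24 more iterations are needed.

24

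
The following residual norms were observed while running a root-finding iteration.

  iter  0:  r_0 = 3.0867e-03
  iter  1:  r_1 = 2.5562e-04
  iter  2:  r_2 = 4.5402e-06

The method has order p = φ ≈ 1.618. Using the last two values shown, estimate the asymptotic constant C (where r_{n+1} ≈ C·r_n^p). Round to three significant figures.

2.95

C ≈ r_2 / r_1^1.618
  = 4.5402e-06 / (2.5562e-04)^1.618
  = 4.5402e-06 / 1.53989e-06 ≈ 2.9484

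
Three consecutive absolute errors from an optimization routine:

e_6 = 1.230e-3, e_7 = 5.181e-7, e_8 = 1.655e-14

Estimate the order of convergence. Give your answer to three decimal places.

2.221

p ≈ ln(e_8/e_7) / ln(e_7/e_6)
  = ln(1.655e-14/5.181e-7) / ln(5.181e-7/1.230e-3)
  = ln(3.19436e-08) / ln(0.00042122)
  = -17.259294 / -7.772355 ≈ 2.220600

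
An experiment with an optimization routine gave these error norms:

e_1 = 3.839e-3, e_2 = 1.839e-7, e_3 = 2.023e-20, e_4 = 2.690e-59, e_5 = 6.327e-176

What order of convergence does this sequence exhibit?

3

Consecutive ratios: e_5/e_4 = 6.327e-176/2.690e-59 = 2.35204e-117, e_4/e_3 = 2.690e-59/2.023e-20 = 1.32971e-39.
p ≈ ln(2.35204e-117)/ln(1.32971e-39) = -268.5472/-89.5159 ≈ 3.00.
So the convergence is cubic (order 3).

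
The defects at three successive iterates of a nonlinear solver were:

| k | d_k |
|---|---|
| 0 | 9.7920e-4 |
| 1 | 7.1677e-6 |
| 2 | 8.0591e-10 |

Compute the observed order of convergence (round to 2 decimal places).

p ≈ ln(d_2/d_1) / ln(d_1/d_0)
  = ln(8.0591e-10/7.1677e-6) / ln(7.1677e-6/9.7920e-4)
  = ln(0.000112436) / ln(0.00731996)
  = -9.09313 / -4.91715 ≈ 1.84927

1.85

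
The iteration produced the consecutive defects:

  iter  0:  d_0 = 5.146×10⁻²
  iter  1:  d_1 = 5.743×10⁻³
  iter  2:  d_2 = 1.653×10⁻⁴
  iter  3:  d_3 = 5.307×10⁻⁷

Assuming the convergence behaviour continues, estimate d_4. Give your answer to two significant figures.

First estimate the order: p ≈ ln(d_3/d_2) / ln(d_2/d_1) = ln(5.307×10⁻⁷/1.653×10⁻⁴)/ln(1.653×10⁻⁴/5.743×10⁻³) = ln(0.00321053)/ln(0.0287829) ≈ 1.6182.
Then d_4 ≈ d_3·(d_3/d_2)^p = 5.307×10⁻⁷·(0.00321053)^1.6182 = 5.307×10⁻⁷·9.22874e-05 ≈ 4.898e-11.

4.9e-11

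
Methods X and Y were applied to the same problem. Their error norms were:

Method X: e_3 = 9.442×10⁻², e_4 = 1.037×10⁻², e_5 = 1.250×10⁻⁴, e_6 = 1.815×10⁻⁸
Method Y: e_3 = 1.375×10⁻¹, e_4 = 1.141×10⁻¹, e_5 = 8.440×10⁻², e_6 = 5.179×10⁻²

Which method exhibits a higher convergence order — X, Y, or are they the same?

X

Method X: p ≈ ln(1.815×10⁻⁸/1.250×10⁻⁴)/ln(1.250×10⁻⁴/1.037×10⁻²) ≈ 2.00.
Method Y: p ≈ ln(5.179×10⁻²/8.440×10⁻²)/ln(8.440×10⁻²/1.141×10⁻¹) ≈ 1.62.
Method X has the higher order (≈2.0 vs ≈1.6).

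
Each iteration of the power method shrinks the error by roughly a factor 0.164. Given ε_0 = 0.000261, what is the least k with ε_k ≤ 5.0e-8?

After k steps, ε_k ≈ 0.000261·0.164^k.
Need 0.164^k ≤ 5.0e-8/0.000261 = 0.000191571.
k ≥ ln(0.000191571)/ln(0.164) = -8.5603/-1.80789 = 4.735.
Smallest integer k = 5.

5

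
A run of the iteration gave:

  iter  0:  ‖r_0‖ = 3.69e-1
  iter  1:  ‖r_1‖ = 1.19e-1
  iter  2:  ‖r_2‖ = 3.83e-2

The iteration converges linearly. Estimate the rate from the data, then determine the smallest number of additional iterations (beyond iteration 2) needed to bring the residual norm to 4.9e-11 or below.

19

Rate ρ ≈ ‖r_2‖/‖r_1‖ = 3.83e-2/1.19e-1 = 0.3218.
After j more steps, ‖r_{2+j}‖ ≈ 3.83e-2·ρ^j; need ρ^j ≤ 4.9e-11/3.83e-2 = 1.27937e-09.
j ≥ ln(1.27937e-09)/ln(0.3218) = -20.4769/-1.13383 = 18.060.
So 19 more iterations are needed.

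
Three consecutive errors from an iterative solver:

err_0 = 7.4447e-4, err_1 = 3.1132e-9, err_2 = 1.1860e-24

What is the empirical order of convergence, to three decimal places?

2.867

p ≈ ln(err_2/err_1) / ln(err_1/err_0)
  = ln(1.1860e-24/3.1132e-9) / ln(3.1132e-9/7.4447e-4)
  = ln(3.80958e-16) / ln(4.18177e-06)
  = -35.503843 / -12.384776 ≈ 2.866733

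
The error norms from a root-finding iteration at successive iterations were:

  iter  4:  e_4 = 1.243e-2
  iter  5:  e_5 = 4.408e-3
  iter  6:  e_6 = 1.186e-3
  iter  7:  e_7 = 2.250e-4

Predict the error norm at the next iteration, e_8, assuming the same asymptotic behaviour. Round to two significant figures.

First estimate the order: p ≈ ln(e_7/e_6) / ln(e_6/e_5) = ln(2.250e-4/1.186e-3)/ln(1.186e-3/4.408e-3) = ln(0.189713)/ln(0.269056) ≈ 1.2661.
Then e_8 ≈ e_7·(e_7/e_6)^p = 2.250e-4·(0.189713)^1.2661 = 2.250e-4·0.121899 ≈ 2.743e-05.

2.7e-5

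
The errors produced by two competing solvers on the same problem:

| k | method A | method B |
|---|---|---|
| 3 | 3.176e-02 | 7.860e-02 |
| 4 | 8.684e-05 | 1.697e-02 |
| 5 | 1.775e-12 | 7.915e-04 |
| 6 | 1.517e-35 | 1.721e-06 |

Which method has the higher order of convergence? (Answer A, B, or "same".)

Method A: p ≈ ln(1.517e-35/1.775e-12)/ln(1.775e-12/8.684e-05) ≈ 3.00.
Method B: p ≈ ln(1.721e-06/7.915e-04)/ln(7.915e-04/1.697e-02) ≈ 2.00.
Method A has the higher order (≈3.0 vs ≈2.0).

A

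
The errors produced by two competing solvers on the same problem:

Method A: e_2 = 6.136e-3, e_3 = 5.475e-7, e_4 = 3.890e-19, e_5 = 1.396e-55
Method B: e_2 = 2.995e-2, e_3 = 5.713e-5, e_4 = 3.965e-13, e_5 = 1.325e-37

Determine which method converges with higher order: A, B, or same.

same

Method A: p ≈ ln(1.396e-55/3.890e-19)/ln(3.890e-19/5.475e-7) ≈ 3.00.
Method B: p ≈ ln(1.325e-37/3.965e-13)/ln(3.965e-13/5.713e-5) ≈ 3.00.
Both orders ≈ 3.0 — effectively the same.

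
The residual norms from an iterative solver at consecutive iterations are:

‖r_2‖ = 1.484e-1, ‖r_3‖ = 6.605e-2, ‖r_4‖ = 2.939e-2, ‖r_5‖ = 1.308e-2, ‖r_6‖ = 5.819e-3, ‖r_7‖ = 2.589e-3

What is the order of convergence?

1

Consecutive ratios: ‖r_7‖/‖r_6‖ = 2.589e-3/5.819e-3 = 0.444922, ‖r_6‖/‖r_5‖ = 5.819e-3/1.308e-2 = 0.444878.
p ≈ ln(0.444922)/ln(0.444878) = -0.8099/-0.8100 ≈ 1.00.
So the convergence is linear (order 1).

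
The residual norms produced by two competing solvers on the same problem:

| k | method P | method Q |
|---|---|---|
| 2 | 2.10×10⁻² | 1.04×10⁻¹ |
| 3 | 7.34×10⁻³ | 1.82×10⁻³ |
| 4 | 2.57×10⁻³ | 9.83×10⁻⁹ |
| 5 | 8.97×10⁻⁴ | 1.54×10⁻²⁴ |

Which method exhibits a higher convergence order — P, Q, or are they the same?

Method P: p ≈ ln(8.97×10⁻⁴/2.57×10⁻³)/ln(2.57×10⁻³/7.34×10⁻³) ≈ 1.00.
Method Q: p ≈ ln(1.54×10⁻²⁴/9.83×10⁻⁹)/ln(9.83×10⁻⁹/1.82×10⁻³) ≈ 3.00.
Method Q has the higher order (≈3.0 vs ≈1.0).

Q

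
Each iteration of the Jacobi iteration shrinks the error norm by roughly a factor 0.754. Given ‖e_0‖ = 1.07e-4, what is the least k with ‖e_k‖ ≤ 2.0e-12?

After k steps, ‖e_k‖ ≈ 1.07e-4·0.754^k.
Need 0.754^k ≤ 2.0e-12/1.07e-4 = 1.86916e-08.
k ≥ ln(1.86916e-08)/ln(0.754) = -17.7952/-0.28236 = 63.023.
Smallest integer k = 64.

64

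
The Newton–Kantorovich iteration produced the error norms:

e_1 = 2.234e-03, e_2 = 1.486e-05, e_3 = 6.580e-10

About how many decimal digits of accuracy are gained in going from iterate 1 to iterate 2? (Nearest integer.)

2

Digits gained ≈ log₁₀(e_1/e_2) = log₁₀(2.234e-03/1.486e-05) = log₁₀(150.336) ≈ 2.177.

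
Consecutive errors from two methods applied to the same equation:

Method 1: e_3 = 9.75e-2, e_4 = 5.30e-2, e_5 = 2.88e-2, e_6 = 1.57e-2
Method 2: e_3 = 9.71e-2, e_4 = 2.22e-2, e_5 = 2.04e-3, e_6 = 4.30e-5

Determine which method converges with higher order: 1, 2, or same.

2

Method 1: p ≈ ln(1.57e-2/2.88e-2)/ln(2.88e-2/5.30e-2) ≈ 0.99.
Method 2: p ≈ ln(4.30e-5/2.04e-3)/ln(2.04e-3/2.22e-2) ≈ 1.62.
Method 2 has the higher order (≈1.6 vs ≈1.0).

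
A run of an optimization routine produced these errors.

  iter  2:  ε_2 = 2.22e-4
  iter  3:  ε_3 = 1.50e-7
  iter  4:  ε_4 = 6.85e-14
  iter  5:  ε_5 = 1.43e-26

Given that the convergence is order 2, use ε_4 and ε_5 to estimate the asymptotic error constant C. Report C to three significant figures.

C ≈ ε_5 / ε_4^2
  = 1.43e-26 / (6.85e-14)^2
  = 1.43e-26 / 4.69225e-27 ≈ 3.0476

3.05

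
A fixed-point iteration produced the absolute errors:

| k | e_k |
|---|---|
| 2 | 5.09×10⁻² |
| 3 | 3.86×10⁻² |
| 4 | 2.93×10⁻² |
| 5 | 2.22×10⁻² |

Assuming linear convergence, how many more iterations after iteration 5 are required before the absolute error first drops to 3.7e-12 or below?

Rate ρ ≈ e_5/e_4 = 2.22×10⁻²/2.93×10⁻² = 0.7577.
After j more steps, e_{5+j} ≈ 2.22×10⁻²·ρ^j; need ρ^j ≤ 3.7e-12/2.22×10⁻² = 1.66667e-10.
j ≥ ln(1.66667e-10)/ln(0.7577) = -22.5150/-0.27747 = 81.144.
So 82 more iterations are needed.

82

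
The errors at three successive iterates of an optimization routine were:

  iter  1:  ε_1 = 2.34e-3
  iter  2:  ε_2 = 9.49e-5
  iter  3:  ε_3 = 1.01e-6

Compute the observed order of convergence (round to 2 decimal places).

1.42

p ≈ ln(ε_3/ε_2) / ln(ε_2/ε_1)
  = ln(1.01e-6/9.49e-5) / ln(9.49e-5/2.34e-3)
  = ln(0.0106428) / ln(0.0405556)
  = -4.54287 / -3.20508 ≈ 1.41740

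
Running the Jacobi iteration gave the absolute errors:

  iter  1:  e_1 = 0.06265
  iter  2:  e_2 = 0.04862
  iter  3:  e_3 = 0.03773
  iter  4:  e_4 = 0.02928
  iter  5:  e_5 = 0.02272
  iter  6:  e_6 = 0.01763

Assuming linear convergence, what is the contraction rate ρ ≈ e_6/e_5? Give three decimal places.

ρ ≈ e_6/e_5 = 0.01763/0.02272 = 0.77597

0.776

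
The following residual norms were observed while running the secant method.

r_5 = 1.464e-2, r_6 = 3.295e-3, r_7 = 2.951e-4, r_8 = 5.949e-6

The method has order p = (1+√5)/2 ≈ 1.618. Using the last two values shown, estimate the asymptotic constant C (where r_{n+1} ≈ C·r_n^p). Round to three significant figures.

3.06

C ≈ r_8 / r_7^1.618
  = 5.949e-6 / (2.951e-4)^1.618
  = 5.949e-6 / 1.94272e-06 ≈ 3.0622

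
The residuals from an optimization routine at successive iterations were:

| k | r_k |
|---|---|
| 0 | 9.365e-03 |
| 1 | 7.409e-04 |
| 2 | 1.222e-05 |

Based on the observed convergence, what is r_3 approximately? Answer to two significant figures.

1.6e-8

First estimate the order: p ≈ ln(r_2/r_1) / ln(r_1/r_0) = ln(1.222e-05/7.409e-04)/ln(7.409e-04/9.365e-03) = ln(0.0164935)/ln(0.0791137) ≈ 1.6181.
Then r_3 ≈ r_2·(r_2/r_1)^p = 1.222e-05·(0.0164935)^1.6181 = 1.222e-05·0.00130447 ≈ 1.594e-08.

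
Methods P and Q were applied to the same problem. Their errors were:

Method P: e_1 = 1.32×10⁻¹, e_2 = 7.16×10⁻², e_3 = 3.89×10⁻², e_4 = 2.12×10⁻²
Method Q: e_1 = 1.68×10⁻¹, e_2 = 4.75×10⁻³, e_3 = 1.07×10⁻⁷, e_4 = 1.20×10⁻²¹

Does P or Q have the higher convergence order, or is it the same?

Q

Method P: p ≈ ln(2.12×10⁻²/3.89×10⁻²)/ln(3.89×10⁻²/7.16×10⁻²) ≈ 0.99.
Method Q: p ≈ ln(1.20×10⁻²¹/1.07×10⁻⁷)/ln(1.07×10⁻⁷/4.75×10⁻³) ≈ 3.00.
Method Q has the higher order (≈3.0 vs ≈1.0).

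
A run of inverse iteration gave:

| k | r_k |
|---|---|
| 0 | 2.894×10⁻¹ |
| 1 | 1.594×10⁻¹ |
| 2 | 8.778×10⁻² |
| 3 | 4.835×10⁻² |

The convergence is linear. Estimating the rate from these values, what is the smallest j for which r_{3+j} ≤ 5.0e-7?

Rate ρ ≈ r_3/r_2 = 4.835×10⁻²/8.778×10⁻² = 0.5508.
After j more steps, r_{3+j} ≈ 4.835×10⁻²·ρ^j; need ρ^j ≤ 5.0e-7/4.835×10⁻² = 1.03413e-05.
j ≥ ln(1.03413e-05)/ln(0.5508) = -11.4794/-0.59638 = 19.248.
So 20 more iterations are needed.

20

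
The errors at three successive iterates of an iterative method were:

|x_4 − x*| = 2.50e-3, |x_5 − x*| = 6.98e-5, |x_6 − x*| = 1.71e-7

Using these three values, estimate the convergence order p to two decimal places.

p ≈ ln(|x_6 − x*|/|x_5 − x*|) / ln(|x_5 − x*|/|x_4 − x*|)
  = ln(1.71e-7/6.98e-5) / ln(6.98e-5/2.50e-3)
  = ln(0.00244986) / ln(0.02792)
  = -6.01172 / -3.57841 ≈ 1.68000

1.68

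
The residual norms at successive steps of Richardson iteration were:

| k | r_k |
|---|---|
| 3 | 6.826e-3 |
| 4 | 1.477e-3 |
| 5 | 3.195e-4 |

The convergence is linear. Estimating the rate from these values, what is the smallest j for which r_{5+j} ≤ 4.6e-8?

6

Rate ρ ≈ r_5/r_4 = 3.195e-4/1.477e-3 = 0.2163.
After j more steps, r_{5+j} ≈ 3.195e-4·ρ^j; need ρ^j ≤ 4.6e-8/3.195e-4 = 0.000143975.
j ≥ ln(0.000143975)/ln(0.2163) = -8.8459/-1.53109 = 5.778.
So 6 more iterations are needed.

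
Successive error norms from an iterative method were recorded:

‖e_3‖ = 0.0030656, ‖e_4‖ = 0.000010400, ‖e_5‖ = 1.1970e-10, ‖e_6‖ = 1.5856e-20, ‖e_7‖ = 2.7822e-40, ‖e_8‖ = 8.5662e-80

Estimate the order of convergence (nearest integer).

2

Consecutive ratios: ‖e_8‖/‖e_7‖ = 8.5662e-80/2.7822e-40 = 3.07893e-40, ‖e_7‖/‖e_6‖ = 2.7822e-40/1.5856e-20 = 1.75467e-20.
p ≈ ln(3.07893e-40)/ln(1.75467e-20) = -90.9788/-45.4894 ≈ 2.00.
So the convergence is quadratic (order 2).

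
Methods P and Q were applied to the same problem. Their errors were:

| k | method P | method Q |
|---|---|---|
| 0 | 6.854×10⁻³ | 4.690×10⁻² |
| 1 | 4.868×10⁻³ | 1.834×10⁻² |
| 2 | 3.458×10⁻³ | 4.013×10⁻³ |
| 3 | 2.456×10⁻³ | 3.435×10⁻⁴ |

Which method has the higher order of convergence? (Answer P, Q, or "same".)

Q

Method P: p ≈ ln(2.456×10⁻³/3.458×10⁻³)/ln(3.458×10⁻³/4.868×10⁻³) ≈ 1.00.
Method Q: p ≈ ln(3.435×10⁻⁴/4.013×10⁻³)/ln(4.013×10⁻³/1.834×10⁻²) ≈ 1.62.
Method Q has the higher order (≈1.6 vs ≈1.0).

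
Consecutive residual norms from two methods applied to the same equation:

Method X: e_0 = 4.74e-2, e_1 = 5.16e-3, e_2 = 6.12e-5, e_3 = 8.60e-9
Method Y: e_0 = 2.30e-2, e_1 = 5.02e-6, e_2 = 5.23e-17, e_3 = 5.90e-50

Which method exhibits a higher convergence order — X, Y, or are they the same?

Method X: p ≈ ln(8.60e-9/6.12e-5)/ln(6.12e-5/5.16e-3) ≈ 2.00.
Method Y: p ≈ ln(5.90e-50/5.23e-17)/ln(5.23e-17/5.02e-6) ≈ 3.00.
Method Y has the higher order (≈3.0 vs ≈2.0).

Y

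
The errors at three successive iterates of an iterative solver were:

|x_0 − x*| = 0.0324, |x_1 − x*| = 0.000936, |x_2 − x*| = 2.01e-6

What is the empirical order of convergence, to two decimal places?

p ≈ ln(|x_2 − x*|/|x_1 − x*|) / ln(|x_1 − x*|/|x_0 − x*|)
  = ln(2.01e-6/0.000936) / ln(0.000936/0.0324)
  = ln(0.00214744) / ln(0.0288889)
  = -6.14348 / -3.54430 ≈ 1.73334

1.73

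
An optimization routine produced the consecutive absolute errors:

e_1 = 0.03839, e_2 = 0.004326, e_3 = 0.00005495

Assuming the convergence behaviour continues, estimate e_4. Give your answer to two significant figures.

First estimate the order: p ≈ ln(e_3/e_2) / ln(e_2/e_1) = ln(0.00005495/0.004326)/ln(0.004326/0.03839) = ln(0.0127023)/ln(0.112686) ≈ 1.9998.
Then e_4 ≈ e_3·(e_3/e_2)^p = 0.00005495·(0.0127023)^1.9998 = 0.00005495·0.000161489 ≈ 8.874e-09.

8.9e-9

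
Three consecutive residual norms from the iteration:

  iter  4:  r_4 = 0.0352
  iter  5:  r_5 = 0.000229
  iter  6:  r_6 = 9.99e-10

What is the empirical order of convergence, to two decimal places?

p ≈ ln(r_6/r_5) / ln(r_5/r_4)
  = ln(9.99e-10/0.000229) / ln(0.000229/0.0352)
  = ln(4.36245e-06) / ln(0.00650568)
  = -12.34248 / -5.03508 ≈ 2.45130

2.45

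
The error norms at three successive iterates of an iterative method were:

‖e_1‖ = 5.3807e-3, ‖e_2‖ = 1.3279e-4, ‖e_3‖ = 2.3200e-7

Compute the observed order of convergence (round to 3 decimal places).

p ≈ ln(‖e_3‖/‖e_2‖) / ln(‖e_2‖/‖e_1‖)
  = ln(2.3200e-7/1.3279e-4) / ln(1.3279e-4/5.3807e-3)
  = ln(0.00174712) / ln(0.0246789)
  = -6.349787 / -3.701807 ≈ 1.715321

1.715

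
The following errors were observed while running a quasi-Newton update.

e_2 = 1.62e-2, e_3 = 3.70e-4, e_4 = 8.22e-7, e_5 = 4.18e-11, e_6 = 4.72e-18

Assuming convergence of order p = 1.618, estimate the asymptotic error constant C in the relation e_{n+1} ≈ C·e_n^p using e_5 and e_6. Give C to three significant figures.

0.293

C ≈ e_6 / e_5^1.618
  = 4.72e-18 / (4.18e-11)^1.618
  = 4.72e-18 / 1.61088e-17 ≈ 0.29301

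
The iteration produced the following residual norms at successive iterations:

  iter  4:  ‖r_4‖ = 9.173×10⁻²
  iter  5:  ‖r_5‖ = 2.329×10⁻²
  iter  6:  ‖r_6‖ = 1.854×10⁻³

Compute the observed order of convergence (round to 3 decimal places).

1.846

p ≈ ln(‖r_6‖/‖r_5‖) / ln(‖r_5‖/‖r_4‖)
  = ln(1.854×10⁻³/2.329×10⁻²) / ln(2.329×10⁻²/9.173×10⁻²)
  = ln(0.079605) / ln(0.253897)
  = -2.530678 / -1.370827 ≈ 1.846096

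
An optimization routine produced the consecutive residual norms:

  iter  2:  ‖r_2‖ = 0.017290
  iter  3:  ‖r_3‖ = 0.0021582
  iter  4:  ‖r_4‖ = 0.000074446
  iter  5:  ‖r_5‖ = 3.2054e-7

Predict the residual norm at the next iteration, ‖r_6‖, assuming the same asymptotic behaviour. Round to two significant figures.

4.8e-11

First estimate the order: p ≈ ln(‖r_5‖/‖r_4‖) / ln(‖r_4‖/‖r_3‖) = ln(3.2054e-7/0.000074446)/ln(0.000074446/0.0021582) = ln(0.00430567)/ln(0.0344945) ≈ 1.6180.
Then ‖r_6‖ ≈ ‖r_5‖·(‖r_5‖/‖r_4‖)^p = 3.2054e-7·(0.00430567)^1.6180 = 3.2054e-7·0.000148552 ≈ 4.762e-11.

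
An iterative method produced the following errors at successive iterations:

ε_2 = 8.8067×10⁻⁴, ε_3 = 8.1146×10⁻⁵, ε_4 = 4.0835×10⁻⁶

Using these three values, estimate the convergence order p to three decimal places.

1.254

p ≈ ln(ε_4/ε_3) / ln(ε_3/ε_2)
  = ln(4.0835×10⁻⁶/8.1146×10⁻⁵) / ln(8.1146×10⁻⁵/8.8067×10⁻⁴)
  = ln(0.0503229) / ln(0.0921412)
  = -2.989295 / -2.384433 ≈ 1.253671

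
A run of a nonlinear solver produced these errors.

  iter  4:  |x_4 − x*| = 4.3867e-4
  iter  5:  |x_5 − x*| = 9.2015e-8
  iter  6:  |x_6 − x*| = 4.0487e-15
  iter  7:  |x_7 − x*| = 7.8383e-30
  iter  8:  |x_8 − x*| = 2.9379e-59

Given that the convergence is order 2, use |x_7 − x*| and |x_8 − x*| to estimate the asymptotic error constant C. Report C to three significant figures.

0.478

C ≈ |x_8 − x*| / |x_7 − x*|^2
  = 2.9379e-59 / (7.8383e-30)^2
  = 2.9379e-59 / 6.14389e-59 ≈ 0.47818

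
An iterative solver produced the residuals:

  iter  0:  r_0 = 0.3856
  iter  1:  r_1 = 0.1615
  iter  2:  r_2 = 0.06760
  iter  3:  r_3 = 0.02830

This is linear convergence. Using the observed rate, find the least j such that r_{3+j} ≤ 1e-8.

Rate ρ ≈ r_3/r_2 = 0.02830/0.06760 = 0.4186.
After j more steps, r_{3+j} ≈ 0.02830·ρ^j; need ρ^j ≤ 1e-8/0.02830 = 3.53357e-07.
j ≥ ln(3.53357e-07)/ln(0.4186) = -14.8558/-0.87084 = 17.059.
So 18 more iterations are needed.

18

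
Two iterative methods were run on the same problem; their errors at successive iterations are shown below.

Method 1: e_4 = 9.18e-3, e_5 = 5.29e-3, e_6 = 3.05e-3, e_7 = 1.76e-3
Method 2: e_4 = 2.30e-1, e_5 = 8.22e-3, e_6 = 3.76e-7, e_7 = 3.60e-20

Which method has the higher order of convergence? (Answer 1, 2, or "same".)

Method 1: p ≈ ln(1.76e-3/3.05e-3)/ln(3.05e-3/5.29e-3) ≈ 1.00.
Method 2: p ≈ ln(3.60e-20/3.76e-7)/ln(3.76e-7/8.22e-3) ≈ 3.00.
Method 2 has the higher order (≈3.0 vs ≈1.0).

2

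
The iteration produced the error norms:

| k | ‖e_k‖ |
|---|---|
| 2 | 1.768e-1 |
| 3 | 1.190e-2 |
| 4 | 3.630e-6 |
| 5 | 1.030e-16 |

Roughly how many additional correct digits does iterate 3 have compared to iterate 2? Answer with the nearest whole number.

Digits gained ≈ log₁₀(‖e_2‖/‖e_3‖) = log₁₀(1.768e-1/1.190e-2) = log₁₀(14.8571) ≈ 1.172.

1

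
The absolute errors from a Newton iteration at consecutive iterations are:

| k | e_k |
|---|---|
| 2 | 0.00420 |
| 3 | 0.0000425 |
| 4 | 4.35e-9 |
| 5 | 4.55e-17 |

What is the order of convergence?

2

Consecutive ratios: e_5/e_4 = 4.55e-17/4.35e-9 = 1.04598e-08, e_4/e_3 = 4.35e-9/0.0000425 = 0.000102353.
p ≈ ln(1.04598e-08)/ln(0.000102353) = -18.3757/-9.1871 ≈ 2.00.
So the convergence is quadratic (order 2).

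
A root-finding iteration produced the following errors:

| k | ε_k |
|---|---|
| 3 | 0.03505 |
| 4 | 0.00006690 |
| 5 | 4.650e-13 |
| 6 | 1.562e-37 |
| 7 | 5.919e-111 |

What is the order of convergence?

Consecutive ratios: ε_7/ε_6 = 5.919e-111/1.562e-37 = 3.78937e-74, ε_6/ε_5 = 1.562e-37/4.650e-13 = 3.35914e-25.
p ≈ ln(3.78937e-74)/ln(3.35914e-25) = -169.0591/-56.3529 ≈ 3.00.
So the convergence is cubic (order 3).

3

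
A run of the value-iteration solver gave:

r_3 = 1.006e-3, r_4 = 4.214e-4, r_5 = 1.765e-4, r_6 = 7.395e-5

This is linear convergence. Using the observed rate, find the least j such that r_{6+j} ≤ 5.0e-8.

Rate ρ ≈ r_6/r_5 = 7.395e-5/1.765e-4 = 0.4190.
After j more steps, r_{6+j} ≈ 7.395e-5·ρ^j; need ρ^j ≤ 5.0e-8/7.395e-5 = 0.000676133.
j ≥ ln(0.000676133)/ln(0.4190) = -7.2991/-0.86988 = 8.391.
So 9 more iterations are needed.

9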